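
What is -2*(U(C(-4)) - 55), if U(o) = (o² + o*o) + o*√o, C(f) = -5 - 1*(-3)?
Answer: 94 + 4*I*√2 ≈ 94.0 + 5.6569*I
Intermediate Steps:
C(f) = -2 (C(f) = -5 + 3 = -2)
U(o) = o^(3/2) + 2*o² (U(o) = (o² + o²) + o^(3/2) = 2*o² + o^(3/2) = o^(3/2) + 2*o²)
-2*(U(C(-4)) - 55) = -2*(((-2)^(3/2) + 2*(-2)²) - 55) = -2*((-2*I*√2 + 2*4) - 55) = -2*((-2*I*√2 + 8) - 55) = -2*((8 - 2*I*√2) - 55) = -2*(-47 - 2*I*√2) = 94 + 4*I*√2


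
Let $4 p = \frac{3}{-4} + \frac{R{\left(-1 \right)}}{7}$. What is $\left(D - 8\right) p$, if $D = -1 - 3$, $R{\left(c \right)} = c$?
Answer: $\frac{75}{28} \approx 2.6786$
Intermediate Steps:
$D = -4$
$p = - \frac{25}{112}$ ($p = \frac{\frac{3}{-4} - \frac{1}{7}}{4} = \frac{3 \left(- \frac{1}{4}\right) - \frac{1}{7}}{4} = \frac{- \frac{3}{4} - \frac{1}{7}}{4} = \frac{1}{4} \left(- \frac{25}{28}\right) = - \frac{25}{112} \approx -0.22321$)
$\left(D - 8\right) p = \left(-4 - 8\right) \left(- \frac{25}{112}\right) = \left(-12\right) \left(- \frac{25}{112}\right) = \frac{75}{28}$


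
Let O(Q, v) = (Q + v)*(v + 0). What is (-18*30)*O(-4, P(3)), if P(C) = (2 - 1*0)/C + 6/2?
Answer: 660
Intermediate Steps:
P(C) = 3 + 2/C (P(C) = (2 + 0)/C + 6*(½) = 2/C + 3 = 3 + 2/C)
O(Q, v) = v*(Q + v) (O(Q, v) = (Q + v)*v = v*(Q + v))
(-18*30)*O(-4, P(3)) = (-18*30)*((3 + 2/3)*(-4 + (3 + 2/3))) = -540*(3 + 2*(⅓))*(-4 + (3 + 2*(⅓))) = -540*(3 + ⅔)*(-4 + (3 + ⅔)) = -1980*(-4 + 11/3) = -1980*(-1)/3 = -540*(-11/9) = 660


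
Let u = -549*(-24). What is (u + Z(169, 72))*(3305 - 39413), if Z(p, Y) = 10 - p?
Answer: -470017836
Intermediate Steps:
u = 13176
(u + Z(169, 72))*(3305 - 39413) = (13176 + (10 - 1*169))*(3305 - 39413) = (13176 + (10 - 169))*(-36108) = (13176 - 159)*(-36108) = 13017*(-36108) = -470017836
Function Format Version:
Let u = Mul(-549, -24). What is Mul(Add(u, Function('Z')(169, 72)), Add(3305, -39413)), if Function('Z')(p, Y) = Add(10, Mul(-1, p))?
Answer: -470017836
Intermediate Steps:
u = 13176
Mul(Add(u, Function('Z')(169, 72)), Add(3305, -39413)) = Mul(Add(13176, Add(10, Mul(-1, 169))), Add(3305, -39413)) = Mul(Add(13176, Add(10, -169)), -36108) = Mul(Add(13176, -159), -36108) = Mul(13017, -36108) = -470017836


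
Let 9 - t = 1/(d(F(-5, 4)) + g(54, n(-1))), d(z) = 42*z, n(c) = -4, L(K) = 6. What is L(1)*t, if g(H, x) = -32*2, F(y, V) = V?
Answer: 2805/52 ≈ 53.942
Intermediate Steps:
g(H, x) = -64
t = 935/104 (t = 9 - 1/(42*4 - 64) = 9 - 1/(168 - 64) = 9 - 1/104 = 935/104 ≈ 8.9904)
L(1)*t = 6*(935/104) = 2805/52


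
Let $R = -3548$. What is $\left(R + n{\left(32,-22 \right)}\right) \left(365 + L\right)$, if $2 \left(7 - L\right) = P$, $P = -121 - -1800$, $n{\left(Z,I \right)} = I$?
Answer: $1668975$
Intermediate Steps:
$P = 1679$ ($P = -121 + 1800 = 1679$)
$L = - \frac{1665}{2}$ ($L = 7 - \frac{1679}{2} = - \frac{1665}{2} \approx -832.5$)
$\left(R + n{\left(32,-22 \right)}\right) \left(365 + L\right) = \left(-3548 - 22\right) \left(365 - \frac{1665}{2}\right) = \left(-3570\right) \left(- \frac{935}{2}\right) = 1668975$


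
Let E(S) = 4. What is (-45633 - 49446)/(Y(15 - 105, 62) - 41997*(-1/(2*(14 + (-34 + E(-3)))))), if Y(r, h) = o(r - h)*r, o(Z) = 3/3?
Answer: 1014176/14959 ≈ 67.797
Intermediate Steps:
o(Z) = 1 (o(Z) = 3*(⅓) = 1)
Y(r, h) = r (Y(r, h) = 1*r = r)
(-45633 - 49446)/(Y(15 - 105, 62) - 41997*(-1/(2*(14 + (-34 + E(-3)))))) = (-45633 - 49446)/((15 - 105) - 41997*(-1/(2*(14 + (-34 + 4))))) = -95079/(-90 - 41997*(-1/(2*(14 - 30)))) = -95079/(-90 - 41997/((-2*(-16)))) = -95079/(-90 - 41997/32) = -95079/(-44877/32) = -95079*(-32/44877) = 1014176/14959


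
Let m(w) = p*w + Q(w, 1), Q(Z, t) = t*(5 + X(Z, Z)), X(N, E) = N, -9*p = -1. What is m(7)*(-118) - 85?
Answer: -14335/9 ≈ -1592.8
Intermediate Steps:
p = 1/9 (p = -1/9*(-1) = 1/9 ≈ 0.11111)
Q(Z, t) = t*(5 + Z)
m(w) = 5 + 10*w/9 (m(w) = w/9 + 1*(5 + w) = w/9 + (5 + w) = 5 + 10*w/9)
m(7)*(-118) - 85 = (5 + (10/9)*7)*(-118) - 85 = (5 + 70/9)*(-118) - 85 = (115/9)*(-118) - 85 = -13570/9 - 85 = -14335/9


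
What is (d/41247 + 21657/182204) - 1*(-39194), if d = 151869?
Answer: 98195304341609/2505122796 ≈ 39198.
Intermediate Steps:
(d/41247 + 21657/182204) - 1*(-39194) = (151869/41247 + 21657/182204) - 1*(-39194) = (151869*(1/41247) + 21657*(1/182204)) + 39194 = (50623/13749 + 21657/182204) + 39194 = 9521475185/2505122796 + 39194 = 98195304341609/2505122796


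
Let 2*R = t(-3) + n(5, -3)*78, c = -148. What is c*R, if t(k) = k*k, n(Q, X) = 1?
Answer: -6438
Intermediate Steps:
t(k) = k²
R = 87/2 (R = ((-3)² + 1*78)/2 = (9 + 78)/2 = (½)*87 = 87/2 ≈ 43.500)
c*R = -148*87/2 = -6438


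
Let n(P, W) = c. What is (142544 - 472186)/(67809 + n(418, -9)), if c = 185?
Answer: -164821/33997 ≈ -4.8481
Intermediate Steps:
n(P, W) = 185
(142544 - 472186)/(67809 + n(418, -9)) = (142544 - 472186)/(67809 + 185) = -329642/67994 = -329642*1/67994 = -164821/33997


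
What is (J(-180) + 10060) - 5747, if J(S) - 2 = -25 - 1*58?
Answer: 4232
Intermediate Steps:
J(S) = -81 (J(S) = 2 + (-25 - 1*58) = 2 + (-25 - 58) = 2 - 83 = -81)
(J(-180) + 10060) - 5747 = (-81 + 10060) - 5747 = 9979 - 5747 = 4232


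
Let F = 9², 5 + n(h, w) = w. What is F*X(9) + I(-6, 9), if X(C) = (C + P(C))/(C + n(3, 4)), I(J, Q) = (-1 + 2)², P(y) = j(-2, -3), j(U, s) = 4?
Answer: 1061/8 ≈ 132.63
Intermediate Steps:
n(h, w) = -5 + w
P(y) = 4
I(J, Q) = 1 (I(J, Q) = 1² = 1)
F = 81
X(C) = (4 + C)/(-1 + C) (X(C) = (C + 4)/(C + (-5 + 4)) = (4 + C)/(C - 1) = (4 + C)/(-1 + C))
F*X(9) + I(-6, 9) = 81*((4 + 9)/(-1 + 9)) + 1 = 81*(13/8) + 1 = 1053/8 + 1 = 1061/8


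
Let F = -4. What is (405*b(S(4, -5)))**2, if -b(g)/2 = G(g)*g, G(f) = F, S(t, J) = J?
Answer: 262440000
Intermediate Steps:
G(f) = -4
b(g) = 8*g (b(g) = -(-8)*g = 8*g)
(405*b(S(4, -5)))**2 = (405*(8*(-5)))**2 = (405*(-40))**2 = (-16200)**2 = 262440000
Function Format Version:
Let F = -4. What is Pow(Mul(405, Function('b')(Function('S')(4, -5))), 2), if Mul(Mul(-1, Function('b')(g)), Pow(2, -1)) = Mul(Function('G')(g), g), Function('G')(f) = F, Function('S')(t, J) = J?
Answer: 262440000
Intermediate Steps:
Function('G')(f) = -4
Function('b')(g) = Mul(8, g) (Function('b')(g) = Mul(-2, Mul(-4, g)) = Mul(8, g))
Pow(Mul(405, Function('b')(Function('S')(4, -5))), 2) = Pow(Mul(405, Mul(8, -5)), 2) = Pow(Mul(405, -40), 2) = Pow(-16200, 2) = 262440000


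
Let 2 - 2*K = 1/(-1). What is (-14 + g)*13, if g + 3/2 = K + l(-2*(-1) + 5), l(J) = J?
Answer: -91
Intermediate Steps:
K = 3/2 (K = 1 - ½/(-1) = 1 - ½*(-1) = 1 + ½ = 3/2 ≈ 1.5000)
g = 7 (g = -3/2 + (3/2 + (-2*(-1) + 5)) = -3/2 + (3/2 + (2 + 5)) = -3/2 + (3/2 + 7) = -3/2 + 17/2 = 7)
(-14 + g)*13 = (-14 + 7)*13 = -7*13 = -91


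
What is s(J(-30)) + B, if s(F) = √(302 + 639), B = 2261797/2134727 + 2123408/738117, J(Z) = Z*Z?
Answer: 6202367205865/1575678289059 + √941 ≈ 34.612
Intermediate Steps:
J(Z) = Z²
B = 6202367205865/1575678289059 (B = 2261797*(1/2134727) + 2123408*(1/738117) = 2261797/2134727 + 2123408/738117 = 6202367205865/1575678289059 ≈ 3.9363)
s(F) = √941
s(J(-30)) + B = √941 + 6202367205865/1575678289059 = 6202367205865/1575678289059 + √941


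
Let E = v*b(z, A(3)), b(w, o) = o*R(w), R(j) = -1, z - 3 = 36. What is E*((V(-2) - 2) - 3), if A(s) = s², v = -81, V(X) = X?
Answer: -5103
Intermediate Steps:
z = 39 (z = 3 + 36 = 39)
b(w, o) = -o (b(w, o) = o*(-1) = -o)
E = 729 (E = -(-81)*3² = -(-81)*9 = -81*(-9) = 729)
E*((V(-2) - 2) - 3) = 729*((-2 - 2) - 3) = 729*(-4 - 3) = 729*(-7) = -5103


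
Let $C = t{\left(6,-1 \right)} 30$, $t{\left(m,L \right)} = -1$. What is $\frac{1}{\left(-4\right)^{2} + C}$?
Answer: $- \frac{1}{14} \approx -0.071429$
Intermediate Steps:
$C = -30$ ($C = \left(-1\right) 30 = -30$)
$\frac{1}{\left(-4\right)^{2} + C} = \frac{1}{\left(-4\right)^{2} - 30} = \frac{1}{16 - 30} = \frac{1}{-14} = - \frac{1}{14}$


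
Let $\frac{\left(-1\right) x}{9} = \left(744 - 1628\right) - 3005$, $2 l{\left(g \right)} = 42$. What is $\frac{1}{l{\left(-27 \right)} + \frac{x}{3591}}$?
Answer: $\frac{399}{12268} \approx 0.032524$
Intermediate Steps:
$l{\left(g \right)} = 21$ ($l{\left(g \right)} = \frac{1}{2} \cdot 42 = 21$)
$x = 35001$ ($x = - 9 \left(\left(744 - 1628\right) - 3005\right) = - 9 \left(-884 - 3005\right) = \left(-9\right) \left(-3889\right) = 35001$)
$\frac{1}{l{\left(-27 \right)} + \frac{x}{3591}} = \frac{1}{21 + \frac{35001}{3591}} = \frac{1}{21 + 35001 \cdot \frac{1}{3591}} = \frac{1}{21 + \frac{3889}{399}} = \frac{1}{\frac{12268}{399}} = \frac{399}{12268}$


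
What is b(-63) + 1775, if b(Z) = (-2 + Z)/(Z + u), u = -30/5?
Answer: 122540/69 ≈ 1775.9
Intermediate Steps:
u = -6 (u = -30*⅕ = -6)
b(Z) = (-2 + Z)/(-6 + Z) (b(Z) = (-2 + Z)/(Z - 6) = (-2 + Z)/(-6 + Z))
b(-63) + 1775 = (-2 - 63)/(-6 - 63) + 1775 = -65/(-69) + 1775 = -1/69*(-65) + 1775 = 65/69 + 1775 = 122540/69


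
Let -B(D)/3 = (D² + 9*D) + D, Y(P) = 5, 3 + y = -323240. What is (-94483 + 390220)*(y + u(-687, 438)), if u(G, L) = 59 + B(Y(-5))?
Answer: -95644007433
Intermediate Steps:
y = -323243 (y = -3 - 323240 = -323243)
B(D) = -30*D - 3*D² (B(D) = -3*((D² + 9*D) + D) = -3*(D² + 10*D) = -30*D - 3*D²)
u(G, L) = -166 (u(G, L) = 59 - 3*5*(10 + 5) = 59 - 3*5*15 = 59 - 225 = -166)
(-94483 + 390220)*(y + u(-687, 438)) = (-94483 + 390220)*(-323243 - 166) = 295737*(-323409) = -95644007433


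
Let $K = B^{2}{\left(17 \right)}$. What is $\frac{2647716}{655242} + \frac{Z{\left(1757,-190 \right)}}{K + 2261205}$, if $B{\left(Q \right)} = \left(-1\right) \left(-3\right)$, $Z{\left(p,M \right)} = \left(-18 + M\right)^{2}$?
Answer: $\frac{501283406426}{123470198649} \approx 4.06$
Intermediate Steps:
$B{\left(Q \right)} = 3$
$K = 9$ ($K = 3^{2} = 9$)
$\frac{2647716}{655242} + \frac{Z{\left(1757,-190 \right)}}{K + 2261205} = \frac{2647716}{655242} + \frac{\left(-18 - 190\right)^{2}}{9 + 2261205} = 2647716 \cdot \frac{1}{655242} + \frac{\left(-208\right)^{2}}{2261214} = \frac{441286}{109207} + 43264 \cdot \frac{1}{2261214} = \frac{441286}{109207} + \frac{21632}{1130607} = \frac{501283406426}{123470198649}$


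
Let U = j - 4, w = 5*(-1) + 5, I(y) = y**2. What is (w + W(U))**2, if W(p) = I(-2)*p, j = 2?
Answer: 64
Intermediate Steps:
w = 0 (w = -5 + 5 = 0)
U = -2 (U = 2 - 4 = -2)
W(p) = 4*p (W(p) = (-2)**2*p = 4*p)
(w + W(U))**2 = (0 + 4*(-2))**2 = (0 - 8)**2 = (-8)**2 = 64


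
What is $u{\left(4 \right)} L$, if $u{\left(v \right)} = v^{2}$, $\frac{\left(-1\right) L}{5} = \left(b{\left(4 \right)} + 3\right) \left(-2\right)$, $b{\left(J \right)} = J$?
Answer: $1120$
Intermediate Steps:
$L = 70$ ($L = - 5 \left(4 + 3\right) \left(-2\right) = - 5 \cdot 7 \left(-2\right) = \left(-5\right) \left(-14\right) = 70$)
$u{\left(4 \right)} L = 4^{2} \cdot 70 = 16 \cdot 70 = 1120$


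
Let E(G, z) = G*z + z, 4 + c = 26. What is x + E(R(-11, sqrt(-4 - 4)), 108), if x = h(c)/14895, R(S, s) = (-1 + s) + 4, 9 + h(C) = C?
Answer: 6434653/14895 + 216*I*sqrt(2) ≈ 432.0 + 305.47*I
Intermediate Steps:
c = 22 (c = -4 + 26 = 22)
h(C) = -9 + C
R(S, s) = 3 + s
E(G, z) = z + G*z
x = 13/14895 (x = (-9 + 22)/14895 = 13*(1/14895) = 13/14895 ≈ 0.00087278)
x + E(R(-11, sqrt(-4 - 4)), 108) = 13/14895 + 108*(1 + (3 + sqrt(-4 - 4))) = 13/14895 + 108*(1 + (3 + sqrt(-8))) = 13/14895 + 108*(1 + (3 + 2*I*sqrt(2))) = 13/14895 + 108*(4 + 2*I*sqrt(2)) = 13/14895 + (432 + 216*I*sqrt(2)) = 6434653/14895 + 216*I*sqrt(2)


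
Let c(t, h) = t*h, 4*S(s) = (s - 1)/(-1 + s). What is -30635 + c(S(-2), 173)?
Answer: -122367/4 ≈ -30592.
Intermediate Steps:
S(s) = ¼ (S(s) = ((s - 1)/(-1 + s))/4 = ((-1 + s)/(-1 + s))/4 = (¼)*1 = ¼)
c(t, h) = h*t
-30635 + c(S(-2), 173) = -30635 + 173*(¼) = -30635 + 173/4 = -122367/4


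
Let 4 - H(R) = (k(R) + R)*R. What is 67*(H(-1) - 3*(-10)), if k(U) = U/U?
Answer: 2278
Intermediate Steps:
k(U) = 1
H(R) = 4 - R*(1 + R) (H(R) = 4 - (1 + R)*R = 4 - R*(1 + R))
67*(H(-1) - 3*(-10)) = 67*((4 - 1*(-1) - 1*(-1)**2) - 3*(-10)) = 67*((4 + 1 - 1*1) + 30) = 67*((4 + 1 - 1) + 30) = 67*(4 + 30) = 67*34 = 2278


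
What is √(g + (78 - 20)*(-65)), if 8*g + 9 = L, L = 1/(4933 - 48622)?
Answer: I*√28792218413769/87378 ≈ 61.409*I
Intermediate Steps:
L = -1/43689 (L = 1/(-43689) = -1/43689 ≈ -2.2889e-5)
g = -196601/174756 (g = -9/8 + (⅛)*(-1/43689) = -9/8 - 1/349512 = -196601/174756 ≈ -1.1250)
√(g + (78 - 20)*(-65)) = √(-196601/174756 + (78 - 20)*(-65)) = √(-196601/174756 + 58*(-65)) = √(-196601/174756 - 3770) = √(-659026721/174756) = I*√28792218413769/87378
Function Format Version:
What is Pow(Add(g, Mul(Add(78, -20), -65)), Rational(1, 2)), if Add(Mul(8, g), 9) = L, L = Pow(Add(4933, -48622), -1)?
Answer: Mul(Rational(1, 87378), I, Pow(28792218413769, Rational(1, 2))) ≈ Mul(61.409, I)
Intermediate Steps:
L = Rational(-1, 43689) (L = Pow(-43689, -1) = Rational(-1, 43689) ≈ -2.2889e-5)
g = Rational(-196601, 174756) (g = Add(Rational(-9, 8), Mul(Rational(1, 8), Rational(-1, 43689))) = Add(Rational(-9, 8), Rational(-1, 349512)) = Rational(-196601, 174756) ≈ -1.1250)
Pow(Add(g, Mul(Add(78, -20), -65)), Rational(1, 2)) = Pow(Add(Rational(-196601, 174756), Mul(Add(78, -20), -65)), Rational(1, 2)) = Pow(Add(Rational(-196601, 174756), Mul(58, -65)), Rational(1, 2)) = Pow(Add(Rational(-196601, 174756), -3770), Rational(1, 2)) = Pow(Rational(-659026721, 174756), Rational(1, 2)) = Mul(Rational(1, 87378), I, Pow(28792218413769, Rational(1, 2)))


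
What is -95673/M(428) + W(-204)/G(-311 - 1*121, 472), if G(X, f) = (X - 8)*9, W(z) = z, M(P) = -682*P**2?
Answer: 97973063/1873972320 ≈ 0.052281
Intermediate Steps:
G(X, f) = -72 + 9*X (G(X, f) = (-8 + X)*9 = -72 + 9*X)
-95673/M(428) + W(-204)/G(-311 - 1*121, 472) = -95673/((-682*428**2)) - 204/(-72 + 9*(-311 - 1*121)) = -95673/((-682*183184)) - 204/(-72 + 9*(-311 - 121)) = -95673/(-124931488) - 204/(-72 + 9*(-432)) = -95673*(-1/124931488) - 204/(-72 - 3888) = 95673/124931488 - 204/(-3960) = 95673/124931488 - 204*(-1/3960) = 95673/124931488 + 17/330 = 97973063/1873972320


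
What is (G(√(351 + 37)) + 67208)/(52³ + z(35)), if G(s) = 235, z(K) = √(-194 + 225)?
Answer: 3161008448/6590203211 - 22481*√31/6590203211 ≈ 0.47963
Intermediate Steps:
z(K) = √31
(G(√(351 + 37)) + 67208)/(52³ + z(35)) = (235 + 67208)/(52³ + √31) = 67443/(140608 + √31)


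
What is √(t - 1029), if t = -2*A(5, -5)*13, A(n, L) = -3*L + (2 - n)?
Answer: 3*I*√149 ≈ 36.62*I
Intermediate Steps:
A(n, L) = 2 - n - 3*L
t = -312 (t = -2*(2 - 1*5 - 3*(-5))*13 = -2*(2 - 5 + 15)*13 = -2*12*13 = -24*13 = -312)
√(t - 1029) = √(-312 - 1029) = √(-1341) = 3*I*√149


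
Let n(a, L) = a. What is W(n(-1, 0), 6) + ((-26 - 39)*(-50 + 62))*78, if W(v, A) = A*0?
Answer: -60840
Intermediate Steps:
W(v, A) = 0
W(n(-1, 0), 6) + ((-26 - 39)*(-50 + 62))*78 = 0 + ((-26 - 39)*(-50 + 62))*78 = 0 - 65*12*78 = 0 - 780*78 = 0 - 60840 = -60840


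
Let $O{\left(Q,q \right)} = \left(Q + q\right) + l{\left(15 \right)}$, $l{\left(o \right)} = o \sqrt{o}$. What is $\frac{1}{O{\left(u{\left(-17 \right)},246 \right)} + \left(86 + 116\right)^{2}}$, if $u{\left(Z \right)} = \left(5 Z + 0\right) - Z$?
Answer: $\frac{40982}{1679520949} - \frac{15 \sqrt{15}}{1679520949} \approx 2.4366 \cdot 10^{-5}$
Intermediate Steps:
$l{\left(o \right)} = o^{\frac{3}{2}}$
$u{\left(Z \right)} = 4 Z$ ($u{\left(Z \right)} = 5 Z - Z = 4 Z$)
$O{\left(Q,q \right)} = Q + q + 15 \sqrt{15}$ ($O{\left(Q,q \right)} = \left(Q + q\right) + 15^{\frac{3}{2}} = \left(Q + q\right) + 15 \sqrt{15} = Q + q + 15 \sqrt{15}$)
$\frac{1}{O{\left(u{\left(-17 \right)},246 \right)} + \left(86 + 116\right)^{2}} = \frac{1}{\left(4 \left(-17\right) + 246 + 15 \sqrt{15}\right) + \left(86 + 116\right)^{2}} = \frac{1}{\left(-68 + 246 + 15 \sqrt{15}\right) + 202^{2}} = \frac{1}{\left(178 + 15 \sqrt{15}\right) + 40804} = \frac{1}{40982 + 15 \sqrt{15}}$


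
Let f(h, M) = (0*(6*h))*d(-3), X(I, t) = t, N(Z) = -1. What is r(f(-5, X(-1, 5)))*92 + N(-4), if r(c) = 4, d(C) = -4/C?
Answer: 367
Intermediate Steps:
f(h, M) = 0 (f(h, M) = (0*(6*h))*(-4/(-3)) = 0*(-4*(-⅓)) = 0*(4/3) = 0)
r(f(-5, X(-1, 5)))*92 + N(-4) = 4*92 - 1 = 368 - 1 = 367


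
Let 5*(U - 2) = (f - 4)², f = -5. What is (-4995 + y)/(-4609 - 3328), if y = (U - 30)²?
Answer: 121394/198425 ≈ 0.61179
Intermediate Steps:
U = 91/5 (U = 2 + (-5 - 4)²/5 = 2 + (⅕)*(-9)² = 2 + (⅕)*81 = 2 + 81/5 = 91/5 ≈ 18.200)
y = 3481/25 (y = (91/5 - 30)² = (-59/5)² = 3481/25 ≈ 139.24)
(-4995 + y)/(-4609 - 3328) = (-4995 + 3481/25)/(-4609 - 3328) = -121394/25/(-7937) = -121394/25*(-1/7937) = 121394/198425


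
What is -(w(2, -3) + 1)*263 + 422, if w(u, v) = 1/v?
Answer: 740/3 ≈ 246.67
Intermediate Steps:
-(w(2, -3) + 1)*263 + 422 = -(1/(-3) + 1)*263 + 422 = -(-⅓ + 1)*263 + 422 = -1*⅔*263 + 422 = -⅔*263 + 422 = -526/3 + 422 = 740/3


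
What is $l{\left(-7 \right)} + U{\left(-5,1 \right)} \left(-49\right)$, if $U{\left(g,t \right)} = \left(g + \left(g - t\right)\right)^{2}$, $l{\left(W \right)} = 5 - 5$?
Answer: $-5929$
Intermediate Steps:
$l{\left(W \right)} = 0$
$U{\left(g,t \right)} = \left(- t + 2 g\right)^{2}$
$l{\left(-7 \right)} + U{\left(-5,1 \right)} \left(-49\right) = 0 + \left(\left(-1\right) 1 + 2 \left(-5\right)\right)^{2} \left(-49\right) = 0 + \left(-1 - 10\right)^{2} \left(-49\right) = 0 + \left(-11\right)^{2} \left(-49\right) = 0 + 121 \left(-49\right) = 0 - 5929 = -5929$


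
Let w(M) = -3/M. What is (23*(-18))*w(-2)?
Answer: -621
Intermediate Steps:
(23*(-18))*w(-2) = (23*(-18))*(-3/(-2)) = -(-1242)*(-1)/2 = -414*3/2 = -621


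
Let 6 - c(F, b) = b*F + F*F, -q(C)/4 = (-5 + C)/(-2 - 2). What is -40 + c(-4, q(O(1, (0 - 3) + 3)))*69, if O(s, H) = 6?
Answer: -454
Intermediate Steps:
q(C) = -5 + C (q(C) = -4*(-5 + C)/(-2 - 2) = -4*(-5 + C)/(-4) = -4*(-5 + C)*(-1)/4 = -4*(5/4 - C/4) = -5 + C)
c(F, b) = 6 - F² - F*b (c(F, b) = 6 - (b*F + F*F) = 6 - (F*b + F²) = 6 - (F² + F*b) = 6 + (-F² - F*b) = 6 - F² - F*b)
-40 + c(-4, q(O(1, (0 - 3) + 3)))*69 = -40 + (6 - 1*(-4)² - 1*(-4)*(-5 + 6))*69 = -40 + (6 - 1*16 - 1*(-4)*1)*69 = -40 + (6 - 16 + 4)*69 = -40 - 6*69 = -40 - 414 = -454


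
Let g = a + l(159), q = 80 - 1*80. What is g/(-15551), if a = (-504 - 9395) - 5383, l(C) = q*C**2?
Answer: 15282/15551 ≈ 0.98270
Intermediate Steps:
q = 0 (q = 80 - 80 = 0)
l(C) = 0 (l(C) = 0*C**2 = 0)
a = -15282 (a = -9899 - 5383 = -15282)
g = -15282 (g = -15282 + 0 = -15282)
g/(-15551) = -15282/(-15551) = -15282*(-1/15551) = 15282/15551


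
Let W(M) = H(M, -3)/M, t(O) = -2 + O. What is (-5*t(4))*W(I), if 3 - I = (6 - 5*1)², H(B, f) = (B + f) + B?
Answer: -5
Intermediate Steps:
H(B, f) = f + 2*B
I = 2 (I = 3 - (6 - 5*1)² = 3 - (6 - 5)² = 3 - 1*1² = 3 - 1*1 = 3 - 1 = 2)
W(M) = (-3 + 2*M)/M
(-5*t(4))*W(I) = (-5*(-2 + 4))*(2 - 3/2) = (-5*2)*(2 - 3*½) = -10*(2 - 3/2) = -10*½ = -5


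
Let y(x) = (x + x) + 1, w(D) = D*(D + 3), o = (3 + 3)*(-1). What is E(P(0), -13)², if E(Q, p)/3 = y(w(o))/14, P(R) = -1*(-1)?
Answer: 12321/196 ≈ 62.862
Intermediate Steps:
o = -6 (o = 6*(-1) = -6)
w(D) = D*(3 + D)
y(x) = 1 + 2*x (y(x) = 2*x + 1 = 1 + 2*x)
P(R) = 1
E(Q, p) = 111/14 (E(Q, p) = 3*((1 + 2*(-6*(3 - 6)))/14) = 3*((1 + 2*(-6*(-3)))*(1/14)) = 3*((1 + 2*18)*(1/14)) = 3*((1 + 36)*(1/14)) = 3*(37*(1/14)) = 3*(37/14) = 111/14)
E(P(0), -13)² = (111/14)² = 12321/196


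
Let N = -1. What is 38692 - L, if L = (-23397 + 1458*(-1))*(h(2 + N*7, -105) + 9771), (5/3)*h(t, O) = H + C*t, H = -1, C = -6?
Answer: 243329374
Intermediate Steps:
h(t, O) = -⅗ - 18*t/5 (h(t, O) = 3*(-1 - 6*t)/5 = -⅗ - 18*t/5)
L = -243290682 (L = (-23397 + 1458*(-1))*((-⅗ - 18*(2 - 1*7)/5) + 9771) = (-23397 - 1458)*((-⅗ - 18*(2 - 7)/5) + 9771) = -24855*((-⅗ - 18/5*(-5)) + 9771) = -24855*((-⅗ + 18) + 9771) = -24855*(87/5 + 9771) = -24855*48942/5 = -243290682)
38692 - L = 38692 - 1*(-243290682) = 38692 + 243290682 = 243329374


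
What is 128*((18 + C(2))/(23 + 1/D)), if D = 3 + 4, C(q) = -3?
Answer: 2240/27 ≈ 82.963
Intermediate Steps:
D = 7
128*((18 + C(2))/(23 + 1/D)) = 128*((18 - 3)/(23 + 1/7)) = 128*(15/(23 + ⅐)) = 128*(15/(162/7)) = 128*(15*(7/162)) = 128*(35/54) = 2240/27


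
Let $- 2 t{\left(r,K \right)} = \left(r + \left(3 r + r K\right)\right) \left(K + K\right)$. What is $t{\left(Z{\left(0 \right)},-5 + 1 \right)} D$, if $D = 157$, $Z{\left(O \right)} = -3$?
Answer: $0$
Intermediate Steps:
$t{\left(r,K \right)} = - K \left(4 r + K r\right)$ ($t{\left(r,K \right)} = - \frac{\left(r + \left(3 r + r K\right)\right) \left(K + K\right)}{2} = - \frac{\left(r + \left(3 r + K r\right)\right) 2 K}{2} = - \frac{\left(4 r + K r\right) 2 K}{2} = - \frac{2 K \left(4 r + K r\right)}{2} = - K \left(4 r + K r\right)$)
$t{\left(Z{\left(0 \right)},-5 + 1 \right)} D = \left(-1\right) \left(-5 + 1\right) \left(-3\right) \left(4 + \left(-5 + 1\right)\right) 157 = \left(-1\right) \left(-4\right) \left(-3\right) \left(4 - 4\right) 157 = \left(-1\right) \left(-4\right) \left(-3\right) 0 \cdot 157 = 0 \cdot 157 = 0$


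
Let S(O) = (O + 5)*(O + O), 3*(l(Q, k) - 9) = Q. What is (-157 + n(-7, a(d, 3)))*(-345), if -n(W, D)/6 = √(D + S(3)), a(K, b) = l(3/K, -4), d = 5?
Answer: 54165 + 414*√1430 ≈ 69821.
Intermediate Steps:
l(Q, k) = 9 + Q/3
a(K, b) = 9 + 1/K (a(K, b) = 9 + (3/K)/3 = 9 + 1/K)
S(O) = 2*O*(5 + O) (S(O) = (5 + O)*(2*O) = 2*O*(5 + O))
n(W, D) = -6*√(48 + D) (n(W, D) = -6*√(D + 2*3*(5 + 3)) = -6*√(D + 2*3*8) = -6*√(D + 48) = -6*√(48 + D))
(-157 + n(-7, a(d, 3)))*(-345) = (-157 - 6*√(48 + (9 + 1/5)))*(-345) = (-157 - 6*√(48 + (9 + ⅕)))*(-345) = (-157 - 6*√(48 + 46/5))*(-345) = (-157 - 6*√1430/5)*(-345) = 54165 + 414*√1430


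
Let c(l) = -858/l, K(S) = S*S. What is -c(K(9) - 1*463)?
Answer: -429/191 ≈ -2.2461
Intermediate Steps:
K(S) = S²
-c(K(9) - 1*463) = -(-858)/(9² - 1*463) = -(-858)/(81 - 463) = -(-858)/(-382) = -(-858)*(-1)/382 = -1*429/191 = -429/191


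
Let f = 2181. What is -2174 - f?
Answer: -4355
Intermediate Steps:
-2174 - f = -2174 - 1*2181 = -2174 - 2181 = -4355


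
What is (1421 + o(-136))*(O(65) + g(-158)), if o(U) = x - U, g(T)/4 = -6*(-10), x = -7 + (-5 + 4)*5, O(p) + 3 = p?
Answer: 466590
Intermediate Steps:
O(p) = -3 + p
x = -12 (x = -7 - 1*5 = -7 - 5 = -12)
g(T) = 240 (g(T) = 4*(-6*(-10)) = 4*60 = 240)
o(U) = -12 - U
(1421 + o(-136))*(O(65) + g(-158)) = (1421 + (-12 - 1*(-136)))*((-3 + 65) + 240) = (1421 + (-12 + 136))*(62 + 240) = (1421 + 124)*302 = 1545*302 = 466590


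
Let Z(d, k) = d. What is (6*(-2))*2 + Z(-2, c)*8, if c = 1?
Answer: -40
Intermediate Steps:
(6*(-2))*2 + Z(-2, c)*8 = (6*(-2))*2 - 2*8 = -12*2 - 16 = -24 - 16 = -40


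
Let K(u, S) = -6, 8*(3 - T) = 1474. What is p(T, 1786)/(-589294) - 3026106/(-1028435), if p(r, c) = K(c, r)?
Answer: 891636139887/303025287445 ≈ 2.9424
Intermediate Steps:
T = -725/4 (T = 3 - ⅛*1474 = 3 - 737/4 = -725/4 ≈ -181.25)
p(r, c) = -6
p(T, 1786)/(-589294) - 3026106/(-1028435) = -6/(-589294) - 3026106/(-1028435) = -6*(-1/589294) - 3026106*(-1/1028435) = 3/294647 + 3026106/1028435 = 891636139887/303025287445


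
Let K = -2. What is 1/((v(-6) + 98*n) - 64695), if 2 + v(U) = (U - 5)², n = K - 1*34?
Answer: -1/68104 ≈ -1.4683e-5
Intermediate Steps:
n = -36 (n = -2 - 1*34 = -2 - 34 = -36)
v(U) = -2 + (-5 + U)² (v(U) = -2 + (U - 5)² = -2 + (-5 + U)²)
1/((v(-6) + 98*n) - 64695) = 1/(((-2 + (-5 - 6)²) + 98*(-36)) - 64695) = 1/(((-2 + (-11)²) - 3528) - 64695) = 1/(((-2 + 121) - 3528) - 64695) = 1/((119 - 3528) - 64695) = 1/(-3409 - 64695) = 1/(-68104) = -1/68104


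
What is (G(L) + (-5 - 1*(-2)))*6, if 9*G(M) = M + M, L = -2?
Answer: -62/3 ≈ -20.667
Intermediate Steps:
G(M) = 2*M/9 (G(M) = (M + M)/9 = (2*M)/9 = 2*M/9)
(G(L) + (-5 - 1*(-2)))*6 = ((2/9)*(-2) + (-5 - 1*(-2)))*6 = (-4/9 + (-5 + 2))*6 = (-4/9 - 3)*6 = -31/9*6 = -62/3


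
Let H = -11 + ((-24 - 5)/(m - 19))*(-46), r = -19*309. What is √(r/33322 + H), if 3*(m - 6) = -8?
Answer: I*√236263929109370/1566134 ≈ 9.8145*I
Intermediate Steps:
m = 10/3 (m = 6 + (⅓)*(-8) = 6 - 8/3 = 10/3 ≈ 3.3333)
r = -5871
H = -4519/47 (H = -11 + ((-24 - 5)/(10/3 - 19))*(-46) = -11 - 29/(-47/3)*(-46) = -11 - 29*(-3/47)*(-46) = -11 + (87/47)*(-46) = -11 - 4002/47 = -4519/47 ≈ -96.149)
√(r/33322 + H) = √(-5871/33322 - 4519/47) = √(-150858055/1566134) = I*√236263929109370/1566134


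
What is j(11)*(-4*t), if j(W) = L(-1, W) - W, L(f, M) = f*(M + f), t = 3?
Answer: 252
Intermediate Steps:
j(W) = 1 - 2*W (j(W) = -(W - 1) - W = -(-1 + W) - W = (1 - W) - W = 1 - 2*W)
j(11)*(-4*t) = (1 - 2*11)*(-4*3) = (1 - 22)*(-12) = -21*(-12) = 252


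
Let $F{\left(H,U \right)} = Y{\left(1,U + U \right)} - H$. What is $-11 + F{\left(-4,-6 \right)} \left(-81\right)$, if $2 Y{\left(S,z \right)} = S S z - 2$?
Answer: $232$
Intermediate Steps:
$Y{\left(S,z \right)} = -1 + \frac{z S^{2}}{2}$ ($Y{\left(S,z \right)} = \frac{S S z - 2}{2} = \frac{S^{2} z - 2}{2} = \frac{z S^{2} - 2}{2} = \frac{-2 + z S^{2}}{2} = -1 + \frac{z S^{2}}{2}$)
$F{\left(H,U \right)} = -1 + U - H$ ($F{\left(H,U \right)} = \left(-1 + \frac{\left(U + U\right) 1^{2}}{2}\right) - H = \left(-1 + \frac{1}{2} \cdot 2 U 1\right) - H = \left(-1 + U\right) - H = -1 + U - H$)
$-11 + F{\left(-4,-6 \right)} \left(-81\right) = -11 + \left(-1 - 6 - -4\right) \left(-81\right) = -11 + \left(-1 - 6 + 4\right) \left(-81\right) = -11 - -243 = -11 + 243 = 232$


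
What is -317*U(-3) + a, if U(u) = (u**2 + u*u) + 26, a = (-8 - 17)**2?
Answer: -13323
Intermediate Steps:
a = 625 (a = (-25)**2 = 625)
U(u) = 26 + 2*u**2 (U(u) = (u**2 + u**2) + 26 = 2*u**2 + 26 = 26 + 2*u**2)
-317*U(-3) + a = -317*(26 + 2*(-3)**2) + 625 = -317*(26 + 2*9) + 625 = -317*(26 + 18) + 625 = -317*44 + 625 = -13948 + 625 = -13323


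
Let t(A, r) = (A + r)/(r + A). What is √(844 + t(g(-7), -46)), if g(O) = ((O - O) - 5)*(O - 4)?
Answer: 13*√5 ≈ 29.069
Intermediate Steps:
g(O) = 20 - 5*O (g(O) = (0 - 5)*(-4 + O) = -5*(-4 + O) = 20 - 5*O)
t(A, r) = 1 (t(A, r) = (A + r)/(A + r) = 1)
√(844 + t(g(-7), -46)) = √(844 + 1) = √845 = 13*√5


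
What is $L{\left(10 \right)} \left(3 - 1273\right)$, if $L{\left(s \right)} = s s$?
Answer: $-127000$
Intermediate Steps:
$L{\left(s \right)} = s^{2}$
$L{\left(10 \right)} \left(3 - 1273\right) = 10^{2} \left(3 - 1273\right) = 100 \left(3 - 1273\right) = 100 \left(-1270\right) = -127000$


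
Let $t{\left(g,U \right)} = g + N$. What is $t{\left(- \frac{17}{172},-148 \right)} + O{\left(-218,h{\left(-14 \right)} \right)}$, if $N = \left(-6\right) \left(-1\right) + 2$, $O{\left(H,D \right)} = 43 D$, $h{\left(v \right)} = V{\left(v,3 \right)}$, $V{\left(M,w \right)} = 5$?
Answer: $\frac{38339}{172} \approx 222.9$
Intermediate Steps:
$h{\left(v \right)} = 5$
$N = 8$ ($N = 6 + 2 = 8$)
$t{\left(g,U \right)} = 8 + g$ ($t{\left(g,U \right)} = g + 8 = 8 + g$)
$t{\left(- \frac{17}{172},-148 \right)} + O{\left(-218,h{\left(-14 \right)} \right)} = \left(8 - \frac{17}{172}\right) + 43 \cdot 5 = \left(8 - \frac{17}{172}\right) + 215 = \frac{1359}{172} + 215 = \frac{38339}{172}$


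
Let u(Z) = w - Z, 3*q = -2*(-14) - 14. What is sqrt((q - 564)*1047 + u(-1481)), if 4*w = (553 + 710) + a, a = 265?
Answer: I*sqrt(583759) ≈ 764.04*I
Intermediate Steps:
q = 14/3 (q = (-2*(-14) - 14)/3 = (28 - 14)/3 = (1/3)*14 = 14/3 ≈ 4.6667)
w = 382 (w = ((553 + 710) + 265)/4 = (1263 + 265)/4 = (1/4)*1528 = 382)
u(Z) = 382 - Z
sqrt((q - 564)*1047 + u(-1481)) = sqrt((14/3 - 564)*1047 + (382 - 1*(-1481))) = sqrt(-1678/3*1047 + (382 + 1481)) = sqrt(-585622 + 1863) = sqrt(-583759) = I*sqrt(583759)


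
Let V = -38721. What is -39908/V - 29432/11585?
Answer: -677302292/448582785 ≈ -1.5099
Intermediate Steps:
-39908/V - 29432/11585 = -39908/(-38721) - 29432/11585 = -39908*(-1/38721) - 29432*1/11585 = 39908/38721 - 29432/11585 = -677302292/448582785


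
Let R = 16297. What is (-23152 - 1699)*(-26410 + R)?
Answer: 251318163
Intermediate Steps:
(-23152 - 1699)*(-26410 + R) = (-23152 - 1699)*(-26410 + 16297) = -24851*(-10113) = 251318163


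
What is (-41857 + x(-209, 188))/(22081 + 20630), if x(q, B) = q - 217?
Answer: -42283/42711 ≈ -0.98998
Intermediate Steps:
x(q, B) = -217 + q
(-41857 + x(-209, 188))/(22081 + 20630) = (-41857 + (-217 - 209))/(22081 + 20630) = (-41857 - 426)/42711 = -42283*1/42711 = -42283/42711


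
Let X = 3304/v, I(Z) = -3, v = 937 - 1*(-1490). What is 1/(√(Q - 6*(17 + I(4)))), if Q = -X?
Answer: -I*√2565339/14798 ≈ -0.10824*I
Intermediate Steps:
v = 2427 (v = 937 + 1490 = 2427)
X = 3304/2427 ≈ 1.3614
Q = -3304/2427 (Q = -1*3304/2427 = -3304/2427 ≈ -1.3614)
1/(√(Q - 6*(17 + I(4)))) = 1/(√(-3304/2427 - 6*(17 - 3))) = 1/(√(-3304/2427 - 6*14)) = 1/(√(-3304/2427 - 84)) = 1/(√(-207172/2427)) = 1/(14*I*√2565339/2427) = -I*√2565339/14798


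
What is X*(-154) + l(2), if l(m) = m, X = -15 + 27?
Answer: -1846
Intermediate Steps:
X = 12
X*(-154) + l(2) = 12*(-154) + 2 = -1848 + 2 = -1846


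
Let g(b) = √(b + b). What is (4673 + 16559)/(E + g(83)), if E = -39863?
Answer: -846371216/1589058603 - 21232*√166/1589058603 ≈ -0.53280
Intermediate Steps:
g(b) = √2*√b (g(b) = √(2*b) = √2*√b)
(4673 + 16559)/(E + g(83)) = (4673 + 16559)/(-39863 + √2*√83) = 21232/(-39863 + √166)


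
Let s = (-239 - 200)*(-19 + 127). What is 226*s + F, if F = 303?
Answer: -10714809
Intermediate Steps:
s = -47412 (s = -439*108 = -47412)
226*s + F = 226*(-47412) + 303 = -10715112 + 303 = -10714809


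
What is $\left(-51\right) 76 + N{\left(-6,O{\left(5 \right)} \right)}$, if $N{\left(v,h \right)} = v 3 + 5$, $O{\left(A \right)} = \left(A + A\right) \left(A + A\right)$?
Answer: $-3889$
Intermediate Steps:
$O{\left(A \right)} = 4 A^{2}$ ($O{\left(A \right)} = 2 A 2 A = 4 A^{2}$)
$N{\left(v,h \right)} = 5 + 3 v$ ($N{\left(v,h \right)} = 3 v + 5 = 5 + 3 v$)
$\left(-51\right) 76 + N{\left(-6,O{\left(5 \right)} \right)} = \left(-51\right) 76 + \left(5 + 3 \left(-6\right)\right) = -3876 + \left(5 - 18\right) = -3876 - 13 = -3889$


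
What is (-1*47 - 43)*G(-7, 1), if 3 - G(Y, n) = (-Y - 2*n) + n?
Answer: 270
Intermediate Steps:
G(Y, n) = 3 + Y + n (G(Y, n) = 3 - ((-Y - 2*n) + n) = 3 - (-Y - n) = 3 + (Y + n) = 3 + Y + n)
(-1*47 - 43)*G(-7, 1) = (-1*47 - 43)*(3 - 7 + 1) = (-47 - 43)*(-3) = -90*(-3) = 270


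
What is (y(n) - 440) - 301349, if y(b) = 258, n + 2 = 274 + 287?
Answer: -301531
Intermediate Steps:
n = 559 (n = -2 + (274 + 287) = -2 + 561 = 559)
(y(n) - 440) - 301349 = (258 - 440) - 301349 = -182 - 301349 = -301531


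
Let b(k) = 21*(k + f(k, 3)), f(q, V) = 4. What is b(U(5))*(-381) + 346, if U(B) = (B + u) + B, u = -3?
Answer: -87665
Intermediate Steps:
U(B) = -3 + 2*B (U(B) = (B - 3) + B = (-3 + B) + B = -3 + 2*B)
b(k) = 84 + 21*k (b(k) = 21*(k + 4) = 21*(4 + k) = 84 + 21*k)
b(U(5))*(-381) + 346 = (84 + 21*(-3 + 2*5))*(-381) + 346 = (84 + 21*(-3 + 10))*(-381) + 346 = (84 + 21*7)*(-381) + 346 = (84 + 147)*(-381) + 346 = 231*(-381) + 346 = -88011 + 346 = -87665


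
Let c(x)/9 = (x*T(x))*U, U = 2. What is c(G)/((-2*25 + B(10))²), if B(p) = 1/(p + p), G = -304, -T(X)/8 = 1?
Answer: 1945600/110889 ≈ 17.545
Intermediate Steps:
T(X) = -8 (T(X) = -8*1 = -8)
B(p) = 1/(2*p)
c(x) = -144*x (c(x) = 9*((x*(-8))*2) = 9*(-8*x*2) = 9*(-16*x) = -144*x)
c(G)/((-2*25 + B(10))²) = (-144*(-304))/((-2*25 + (½)/10)²) = 43776/((-50 + (½)*(⅒))²) = 43776/((-50 + 1/20)²) = 43776/((-999/20)²) = 43776/(998001/400) = 43776*(400/998001) = 1945600/110889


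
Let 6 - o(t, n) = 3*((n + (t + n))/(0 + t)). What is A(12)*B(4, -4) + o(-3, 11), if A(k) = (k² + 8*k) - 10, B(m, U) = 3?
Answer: 715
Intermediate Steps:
o(t, n) = 6 - 3*(t + 2*n)/t (o(t, n) = 6 - 3*(n + (t + n))/(0 + t) = 6 - 3*(n + (n + t))/t = 6 - 3*(t + 2*n)/t)
A(k) = -10 + k² + 8*k
A(12)*B(4, -4) + o(-3, 11) = (-10 + 12² + 8*12)*3 + (3 - 6*11/(-3)) = (-10 + 144 + 96)*3 + (3 - 6*11*(-⅓)) = 230*3 + (3 + 22) = 690 + 25 = 715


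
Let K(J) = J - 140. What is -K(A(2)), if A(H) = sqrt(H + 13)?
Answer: 140 - sqrt(15) ≈ 136.13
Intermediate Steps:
A(H) = sqrt(13 + H)
K(J) = -140 + J
-K(A(2)) = -(-140 + sqrt(13 + 2)) = -(-140 + sqrt(15)) = 140 - sqrt(15)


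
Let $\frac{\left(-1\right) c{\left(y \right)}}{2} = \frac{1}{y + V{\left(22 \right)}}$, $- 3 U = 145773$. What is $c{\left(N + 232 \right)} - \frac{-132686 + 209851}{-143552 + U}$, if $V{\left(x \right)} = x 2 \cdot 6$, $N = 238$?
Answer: $\frac{28127412}{70516481} \approx 0.39888$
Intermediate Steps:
$U = -48591$ ($U = \left(- \frac{1}{3}\right) 145773 = -48591$)
$V{\left(x \right)} = 12 x$ ($V{\left(x \right)} = 2 x 6 = 12 x$)
$c{\left(y \right)} = - \frac{2}{264 + y}$ ($c{\left(y \right)} = - \frac{2}{y + 12 \cdot 22} = - \frac{2}{y + 264} = - \frac{2}{264 + y}$)
$c{\left(N + 232 \right)} - \frac{-132686 + 209851}{-143552 + U} = - \frac{2}{264 + \left(238 + 232\right)} - \frac{-132686 + 209851}{-143552 - 48591} = - \frac{2}{264 + 470} - \frac{77165}{-192143} = - \frac{2}{734} - 77165 \left(- \frac{1}{192143}\right) = \left(-2\right) \frac{1}{734} - - \frac{77165}{192143} = - \frac{1}{367} + \frac{77165}{192143} = \frac{28127412}{70516481}$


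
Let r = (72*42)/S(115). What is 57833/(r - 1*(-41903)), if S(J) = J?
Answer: 6650795/4821869 ≈ 1.3793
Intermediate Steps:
r = 3024/115 (r = (72*42)/115 = 3024*(1/115) = 3024/115 ≈ 26.296)
57833/(r - 1*(-41903)) = 57833/(3024/115 - 1*(-41903)) = 57833/(3024/115 + 41903) = 57833/(4821869/115) = 57833*(115/4821869) = 6650795/4821869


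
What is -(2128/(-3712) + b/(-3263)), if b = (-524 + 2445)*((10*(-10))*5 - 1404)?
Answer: -848125509/757016 ≈ -1120.4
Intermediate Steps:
b = -3657584 (b = 1921*(-100*5 - 1404) = 1921*(-500 - 1404) = 1921*(-1904) = -3657584)
-(2128/(-3712) + b/(-3263)) = -(2128/(-3712) - 3657584/(-3263)) = -(2128*(-1/3712) - 3657584*(-1/3263)) = -(-133/232 + 3657584/3263) = -1*848125509/757016 = -848125509/757016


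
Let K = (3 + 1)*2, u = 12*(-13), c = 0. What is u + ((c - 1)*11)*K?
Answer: -244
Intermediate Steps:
u = -156
K = 8 (K = 4*2 = 8)
u + ((c - 1)*11)*K = -156 + ((0 - 1)*11)*8 = -156 - 1*11*8 = -156 - 11*8 = -156 - 88 = -244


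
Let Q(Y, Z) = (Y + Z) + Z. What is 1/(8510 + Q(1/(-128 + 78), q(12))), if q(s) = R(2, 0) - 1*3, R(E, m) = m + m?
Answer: 50/425199 ≈ 0.00011759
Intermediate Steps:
R(E, m) = 2*m
q(s) = -3 (q(s) = 2*0 - 1*3 = 0 - 3 = -3)
Q(Y, Z) = Y + 2*Z
1/(8510 + Q(1/(-128 + 78), q(12))) = 1/(8510 + (1/(-128 + 78) + 2*(-3))) = 1/(8510 + (1/(-50) - 6)) = 1/(8510 + (-1/50 - 6)) = 1/(8510 - 301/50) = 1/(425199/50) = 50/425199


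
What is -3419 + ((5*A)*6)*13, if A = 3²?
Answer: 91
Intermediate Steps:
A = 9
-3419 + ((5*A)*6)*13 = -3419 + ((5*9)*6)*13 = -3419 + (45*6)*13 = -3419 + 270*13 = -3419 + 3510 = 91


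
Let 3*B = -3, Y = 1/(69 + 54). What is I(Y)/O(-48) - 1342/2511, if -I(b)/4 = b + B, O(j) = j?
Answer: -127063/205902 ≈ -0.61710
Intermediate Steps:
Y = 1/123 ≈ 0.0081301
B = -1 (B = (⅓)*(-3) = -1)
I(b) = 4 - 4*b (I(b) = -4*(b - 1) = -4*(-1 + b) = 4 - 4*b)
I(Y)/O(-48) - 1342/2511 = (4 - 4*1/123)/(-48) - 1342/2511 = (4 - 4/123)*(-1/48) - 1342*1/2511 = (488/123)*(-1/48) - 1342/2511 = -61/738 - 1342/2511 = -127063/205902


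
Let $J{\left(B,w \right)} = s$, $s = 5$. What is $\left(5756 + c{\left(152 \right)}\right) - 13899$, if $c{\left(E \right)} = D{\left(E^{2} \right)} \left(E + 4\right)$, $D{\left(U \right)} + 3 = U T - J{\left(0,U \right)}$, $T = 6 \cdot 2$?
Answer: $43241297$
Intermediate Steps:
$T = 12$
$J{\left(B,w \right)} = 5$
$D{\left(U \right)} = -8 + 12 U$ ($D{\left(U \right)} = -3 + \left(U 12 - 5\right) = -3 + \left(12 U - 5\right) = -3 + \left(-5 + 12 U\right) = -8 + 12 U$)
$c{\left(E \right)} = \left(-8 + 12 E^{2}\right) \left(4 + E\right)$ ($c{\left(E \right)} = \left(-8 + 12 E^{2}\right) \left(E + 4\right) = \left(-8 + 12 E^{2}\right) \left(4 + E\right)$)
$\left(5756 + c{\left(152 \right)}\right) - 13899 = \left(5756 + 4 \left(-2 + 3 \cdot 152^{2}\right) \left(4 + 152\right)\right) - 13899 = \left(5756 + 4 \left(-2 + 3 \cdot 23104\right) 156\right) - 13899 = \left(5756 + 4 \left(-2 + 69312\right) 156\right) - 13899 = \left(5756 + 4 \cdot 69310 \cdot 156\right) - 13899 = \left(5756 + 43249440\right) - 13899 = 43255196 - 13899 = 43241297$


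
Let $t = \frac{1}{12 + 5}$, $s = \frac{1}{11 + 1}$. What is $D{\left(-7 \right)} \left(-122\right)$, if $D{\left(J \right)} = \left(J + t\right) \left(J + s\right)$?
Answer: $- \frac{298717}{51} \approx -5857.2$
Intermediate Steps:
$s = \frac{1}{12} \approx 0.083333$
$t = \frac{1}{17} \approx 0.058824$
$D{\left(J \right)} = \left(\frac{1}{12} + J\right) \left(\frac{1}{17} + J\right)$ ($D{\left(J \right)} = \left(J + \frac{1}{17}\right) \left(J + \frac{1}{12}\right) = \left(\frac{1}{17} + J\right) \left(\frac{1}{12} + J\right) = \left(\frac{1}{12} + J\right) \left(\frac{1}{17} + J\right)$)
$D{\left(-7 \right)} \left(-122\right) = \left(\frac{1}{204} + \left(-7\right)^{2} + \frac{29}{204} \left(-7\right)\right) \left(-122\right) = \left(\frac{1}{204} + 49 - \frac{203}{204}\right) \left(-122\right) = \frac{4897}{102} \left(-122\right) = - \frac{298717}{51}$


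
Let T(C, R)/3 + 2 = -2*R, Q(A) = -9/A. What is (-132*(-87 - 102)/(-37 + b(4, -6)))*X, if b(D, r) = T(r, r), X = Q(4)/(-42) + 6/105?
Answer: -27621/70 ≈ -394.59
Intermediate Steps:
T(C, R) = -6 - 6*R (T(C, R) = -6 + 3*(-2*R) = -6 - 6*R)
X = 31/280 (X = -9/4/(-42) + 6/105 = -9*¼*(-1/42) + 6*(1/105) = -9/4*(-1/42) + 2/35 = 3/56 + 2/35 = 31/280 ≈ 0.11071)
b(D, r) = -6 - 6*r
(-132*(-87 - 102)/(-37 + b(4, -6)))*X = -132*(-87 - 102)/(-37 + (-6 - 6*(-6)))*(31/280) = -(-24948)/(-37 + (-6 + 36))*(31/280) = -(-24948)/(-37 + 30)*(31/280) = -(-24948)/(-7)*(31/280) = -(-24948)*(-1)/7*(31/280) = -132*27*(31/280) = -3564*31/280 = -27621/70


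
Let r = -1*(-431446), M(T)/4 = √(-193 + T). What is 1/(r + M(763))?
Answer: 215723/93072820898 - √570/46536410449 ≈ 2.3173e-6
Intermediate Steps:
M(T) = 4*√(-193 + T)
r = 431446
1/(r + M(763)) = 1/(431446 + 4*√(-193 + 763)) = 1/(431446 + 4*√570)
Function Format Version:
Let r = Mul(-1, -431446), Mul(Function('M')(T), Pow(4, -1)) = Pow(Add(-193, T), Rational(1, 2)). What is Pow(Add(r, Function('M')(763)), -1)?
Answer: Add(Rational(215723, 93072820898), Mul(Rational(-1, 46536410449), Pow(570, Rational(1, 2)))) ≈ 2.3173e-6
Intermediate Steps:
Function('M')(T) = Mul(4, Pow(Add(-193, T), Rational(1, 2)))
r = 431446
Pow(Add(r, Function('M')(763)), -1) = Pow(Add(431446, Mul(4, Pow(Add(-193, 763), Rational(1, 2)))), -1) = Pow(Add(431446, Mul(4, Pow(570, Rational(1, 2)))), -1)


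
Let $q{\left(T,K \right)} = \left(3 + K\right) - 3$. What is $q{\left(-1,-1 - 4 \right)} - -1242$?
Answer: $1237$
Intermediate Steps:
$q{\left(T,K \right)} = K$
$q{\left(-1,-1 - 4 \right)} - -1242 = \left(-1 - 4\right) - -1242 = -5 + 1242 = 1237$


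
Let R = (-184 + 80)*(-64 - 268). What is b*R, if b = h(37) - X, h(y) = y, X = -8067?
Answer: 279814912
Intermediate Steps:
b = 8104 (b = 37 - 1*(-8067) = 37 + 8067 = 8104)
R = 34528 (R = -104*(-332) = 34528)
b*R = 8104*34528 = 279814912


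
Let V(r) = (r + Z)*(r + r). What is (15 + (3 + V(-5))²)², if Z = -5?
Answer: 112869376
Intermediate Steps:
V(r) = 2*r*(-5 + r) (V(r) = (r - 5)*(r + r) = (-5 + r)*(2*r) = 2*r*(-5 + r))
(15 + (3 + V(-5))²)² = (15 + (3 + 2*(-5)*(-5 - 5))²)² = (15 + (3 + 2*(-5)*(-10))²)² = (15 + (3 + 100)²)² = (15 + 103²)² = (15 + 10609)² = 10624² = 112869376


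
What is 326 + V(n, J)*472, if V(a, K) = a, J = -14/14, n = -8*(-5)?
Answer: 19206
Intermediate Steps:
n = 40
J = -1 (J = -14*1/14 = -1)
326 + V(n, J)*472 = 326 + 40*472 = 326 + 18880 = 19206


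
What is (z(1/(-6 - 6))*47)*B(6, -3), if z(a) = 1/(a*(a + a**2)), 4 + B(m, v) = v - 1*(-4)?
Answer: -243648/11 ≈ -22150.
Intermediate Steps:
B(m, v) = v (B(m, v) = -4 + (v - 1*(-4)) = -4 + (v + 4) = -4 + (4 + v) = v)
z(a) = 1/(a*(a + a**2))
(z(1/(-6 - 6))*47)*B(6, -3) = ((1/((1/(-6 - 6))**2*(1 + 1/(-6 - 6))))*47)*(-3) = ((1/((1/(-12))**2*(1 + 1/(-12))))*47)*(-3) = ((1/((-1/12)**2*(1 - 1/12)))*47)*(-3) = ((144/(11/12))*47)*(-3) = ((144*(12/11))*47)*(-3) = ((1728/11)*47)*(-3) = (81216/11)*(-3) = -243648/11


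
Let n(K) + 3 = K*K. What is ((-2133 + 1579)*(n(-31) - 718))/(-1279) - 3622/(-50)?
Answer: 5640269/31975 ≈ 176.40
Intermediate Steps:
n(K) = -3 + K² (n(K) = -3 + K*K = -3 + K²)
((-2133 + 1579)*(n(-31) - 718))/(-1279) - 3622/(-50) = ((-2133 + 1579)*((-3 + (-31)²) - 718))/(-1279) - 3622/(-50) = -554*((-3 + 961) - 718)*(-1/1279) - 3622*(-1/50) = -554*(958 - 718)*(-1/1279) + 1811/25 = -554*240*(-1/1279) + 1811/25 = -132960*(-1/1279) + 1811/25 = 132960/1279 + 1811/25 = 5640269/31975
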